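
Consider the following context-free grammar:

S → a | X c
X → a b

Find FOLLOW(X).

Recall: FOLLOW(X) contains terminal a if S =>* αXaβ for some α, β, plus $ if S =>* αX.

We compute FOLLOW(X) using the standard algorithm.
FOLLOW(S) starts with {$}.
FIRST(S) = {a}
FIRST(X) = {a}
FOLLOW(S) = {$}
FOLLOW(X) = {c}
Therefore, FOLLOW(X) = {c}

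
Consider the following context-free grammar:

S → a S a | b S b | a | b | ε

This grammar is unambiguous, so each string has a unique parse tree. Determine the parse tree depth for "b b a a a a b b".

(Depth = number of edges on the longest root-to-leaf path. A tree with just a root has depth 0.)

5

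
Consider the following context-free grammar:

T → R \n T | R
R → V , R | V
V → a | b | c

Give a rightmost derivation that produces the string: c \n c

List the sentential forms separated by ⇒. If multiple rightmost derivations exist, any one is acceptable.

T ⇒ R \n T ⇒ R \n R ⇒ R \n V ⇒ R \n c ⇒ V \n c ⇒ c \n c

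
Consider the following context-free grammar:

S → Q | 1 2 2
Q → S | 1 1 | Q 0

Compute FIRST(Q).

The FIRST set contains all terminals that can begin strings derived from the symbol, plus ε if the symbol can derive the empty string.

We compute FIRST(Q) using the standard algorithm.
FIRST(Q) = {1}
FIRST(S) = {1}
Therefore, FIRST(Q) = {1}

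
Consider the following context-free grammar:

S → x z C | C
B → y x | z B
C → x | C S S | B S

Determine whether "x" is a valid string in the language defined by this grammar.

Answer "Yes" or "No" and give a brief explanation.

Yes - a valid derivation exists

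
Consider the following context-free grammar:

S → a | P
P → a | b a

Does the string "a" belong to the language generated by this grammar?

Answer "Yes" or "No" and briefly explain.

Yes - a valid derivation exists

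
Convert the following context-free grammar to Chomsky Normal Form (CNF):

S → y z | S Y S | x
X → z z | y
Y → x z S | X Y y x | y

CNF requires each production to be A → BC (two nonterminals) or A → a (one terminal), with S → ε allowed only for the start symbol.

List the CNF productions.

TY → y; TZ → z; S → x; X → y; TX → x; Y → y; S → TY TZ; S → S X0; X0 → Y S; X → TZ TZ; Y → TX X1; X1 → TZ S; Y → X X2; X2 → Y X3; X3 → TY TX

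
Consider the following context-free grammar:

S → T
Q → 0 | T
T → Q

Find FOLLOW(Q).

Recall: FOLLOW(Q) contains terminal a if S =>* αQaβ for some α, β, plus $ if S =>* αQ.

We compute FOLLOW(Q) using the standard algorithm.
FOLLOW(S) starts with {$}.
FIRST(Q) = {0}
FIRST(S) = {0}
FIRST(T) = {0}
FOLLOW(Q) = {$}
FOLLOW(S) = {$}
FOLLOW(T) = {$}
Therefore, FOLLOW(Q) = {$}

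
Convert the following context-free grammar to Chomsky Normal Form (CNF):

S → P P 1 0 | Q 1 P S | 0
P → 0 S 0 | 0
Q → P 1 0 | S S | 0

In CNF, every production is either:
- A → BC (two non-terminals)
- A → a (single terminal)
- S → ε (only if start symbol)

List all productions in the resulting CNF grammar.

T1 → 1; T0 → 0; S → 0; P → 0; Q → 0; S → P X0; X0 → P X1; X1 → T1 T0; S → Q X2; X2 → T1 X3; X3 → P S; P → T0 X4; X4 → S T0; Q → P X5; X5 → T1 T0; Q → S S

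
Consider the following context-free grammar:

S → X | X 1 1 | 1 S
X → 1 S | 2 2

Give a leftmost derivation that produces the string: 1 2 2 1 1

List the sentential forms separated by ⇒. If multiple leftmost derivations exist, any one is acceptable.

S ⇒ 1 S ⇒ 1 X 1 1 ⇒ 1 2 2 1 1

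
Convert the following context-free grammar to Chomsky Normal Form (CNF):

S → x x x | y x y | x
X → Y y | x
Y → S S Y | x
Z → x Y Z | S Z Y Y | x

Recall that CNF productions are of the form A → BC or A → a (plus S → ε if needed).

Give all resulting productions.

TX → x; TY → y; S → x; X → x; Y → x; Z → x; S → TX X0; X0 → TX TX; S → TY X1; X1 → TX TY; X → Y TY; Y → S X2; X2 → S Y; Z → TX X3; X3 → Y Z; Z → S X4; X4 → Z X5; X5 → Y Y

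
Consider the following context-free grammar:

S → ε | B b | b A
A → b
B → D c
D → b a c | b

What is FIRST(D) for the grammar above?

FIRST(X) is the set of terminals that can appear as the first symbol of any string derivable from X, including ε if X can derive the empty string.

We compute FIRST(D) using the standard algorithm.
FIRST(A) = {b}
FIRST(B) = {b}
FIRST(D) = {b}
FIRST(S) = {b, ε}
Therefore, FIRST(D) = {b}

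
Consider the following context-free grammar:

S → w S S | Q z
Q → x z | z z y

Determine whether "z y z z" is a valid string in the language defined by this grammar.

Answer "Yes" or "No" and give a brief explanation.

No - no valid derivation exists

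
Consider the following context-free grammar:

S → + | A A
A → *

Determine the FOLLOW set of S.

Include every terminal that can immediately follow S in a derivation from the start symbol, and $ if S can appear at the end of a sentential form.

We compute FOLLOW(S) using the standard algorithm.
FOLLOW(S) starts with {$}.
FIRST(A) = {*}
FIRST(S) = {*, +}
FOLLOW(A) = {$, *}
FOLLOW(S) = {$}
Therefore, FOLLOW(S) = {$}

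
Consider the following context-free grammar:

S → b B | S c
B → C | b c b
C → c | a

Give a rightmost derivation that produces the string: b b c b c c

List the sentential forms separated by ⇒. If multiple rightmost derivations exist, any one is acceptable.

S ⇒ S c ⇒ S c c ⇒ b B c c ⇒ b b c b c c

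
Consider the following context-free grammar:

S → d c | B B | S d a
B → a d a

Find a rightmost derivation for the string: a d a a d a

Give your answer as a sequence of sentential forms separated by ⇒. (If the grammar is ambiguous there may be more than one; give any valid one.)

S ⇒ B B ⇒ B a d a ⇒ a d a a d a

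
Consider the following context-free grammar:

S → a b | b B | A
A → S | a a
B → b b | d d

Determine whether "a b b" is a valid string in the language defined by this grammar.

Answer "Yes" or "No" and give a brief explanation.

No - no valid derivation exists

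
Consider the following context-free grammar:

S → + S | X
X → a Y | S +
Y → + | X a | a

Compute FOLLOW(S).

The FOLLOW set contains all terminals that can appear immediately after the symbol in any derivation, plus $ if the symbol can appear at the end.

We compute FOLLOW(S) using the standard algorithm.
FOLLOW(S) starts with {$}.
FIRST(S) = {+, a}
FIRST(X) = {+, a}
FIRST(Y) = {+, a}
FOLLOW(S) = {$, +}
FOLLOW(X) = {$, +, a}
FOLLOW(Y) = {$, +, a}
Therefore, FOLLOW(S) = {$, +}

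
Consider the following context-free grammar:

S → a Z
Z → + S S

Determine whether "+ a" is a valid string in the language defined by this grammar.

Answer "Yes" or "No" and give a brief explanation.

No - no valid derivation exists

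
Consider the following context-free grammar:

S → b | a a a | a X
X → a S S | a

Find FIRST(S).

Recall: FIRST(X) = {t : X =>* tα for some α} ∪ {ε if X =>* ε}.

We compute FIRST(S) using the standard algorithm.
FIRST(S) = {a, b}
FIRST(X) = {a}
Therefore, FIRST(S) = {a, b}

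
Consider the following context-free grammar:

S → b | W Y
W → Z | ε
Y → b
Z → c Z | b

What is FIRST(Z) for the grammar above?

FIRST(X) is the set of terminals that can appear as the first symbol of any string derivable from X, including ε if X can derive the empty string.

We compute FIRST(Z) using the standard algorithm.
FIRST(S) = {b, c}
FIRST(W) = {b, c, ε}
FIRST(Y) = {b}
FIRST(Z) = {b, c}
Therefore, FIRST(Z) = {b, c}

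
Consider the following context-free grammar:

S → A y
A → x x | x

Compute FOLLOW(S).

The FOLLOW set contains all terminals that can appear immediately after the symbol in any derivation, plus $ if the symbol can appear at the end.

We compute FOLLOW(S) using the standard algorithm.
FOLLOW(S) starts with {$}.
FIRST(A) = {x}
FIRST(S) = {x}
FOLLOW(A) = {y}
FOLLOW(S) = {$}
Therefore, FOLLOW(S) = {$}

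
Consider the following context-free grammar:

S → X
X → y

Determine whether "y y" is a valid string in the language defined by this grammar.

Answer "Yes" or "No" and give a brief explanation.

No - no valid derivation exists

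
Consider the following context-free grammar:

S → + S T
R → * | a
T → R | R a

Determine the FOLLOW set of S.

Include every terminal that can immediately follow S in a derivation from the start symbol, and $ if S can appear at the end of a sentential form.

We compute FOLLOW(S) using the standard algorithm.
FOLLOW(S) starts with {$}.
FIRST(R) = {*, a}
FIRST(S) = {+}
FIRST(T) = {*, a}
FOLLOW(R) = {$, *, a}
FOLLOW(S) = {$, *, a}
FOLLOW(T) = {$, *, a}
Therefore, FOLLOW(S) = {$, *, a}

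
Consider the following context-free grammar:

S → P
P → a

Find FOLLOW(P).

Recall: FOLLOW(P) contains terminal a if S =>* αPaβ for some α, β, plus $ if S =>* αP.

We compute FOLLOW(P) using the standard algorithm.
FOLLOW(S) starts with {$}.
FIRST(P) = {a}
FIRST(S) = {a}
FOLLOW(P) = {$}
FOLLOW(S) = {$}
Therefore, FOLLOW(P) = {$}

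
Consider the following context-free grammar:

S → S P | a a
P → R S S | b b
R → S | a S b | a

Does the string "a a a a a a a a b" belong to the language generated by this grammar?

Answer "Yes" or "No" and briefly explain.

No - no valid derivation exists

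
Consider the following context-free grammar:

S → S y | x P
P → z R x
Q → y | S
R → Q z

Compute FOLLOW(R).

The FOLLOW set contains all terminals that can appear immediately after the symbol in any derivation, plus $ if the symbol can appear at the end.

We compute FOLLOW(R) using the standard algorithm.
FOLLOW(S) starts with {$}.
FIRST(P) = {z}
FIRST(Q) = {x, y}
FIRST(R) = {x, y}
FIRST(S) = {x}
FOLLOW(P) = {$, y, z}
FOLLOW(Q) = {z}
FOLLOW(R) = {x}
FOLLOW(S) = {$, y, z}
Therefore, FOLLOW(R) = {x}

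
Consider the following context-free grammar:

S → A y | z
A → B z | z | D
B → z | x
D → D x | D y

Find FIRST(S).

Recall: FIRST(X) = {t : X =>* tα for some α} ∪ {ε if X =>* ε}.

We compute FIRST(S) using the standard algorithm.
FIRST(A) = {x, z}
FIRST(B) = {x, z}
FIRST(D) = {}
FIRST(S) = {x, z}
Therefore, FIRST(S) = {x, z}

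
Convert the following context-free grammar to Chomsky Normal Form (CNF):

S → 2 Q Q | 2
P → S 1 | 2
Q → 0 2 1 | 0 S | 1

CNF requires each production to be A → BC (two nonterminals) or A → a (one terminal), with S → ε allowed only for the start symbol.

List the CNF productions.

T2 → 2; S → 2; T1 → 1; P → 2; T0 → 0; Q → 1; S → T2 X0; X0 → Q Q; P → S T1; Q → T0 X1; X1 → T2 T1; Q → T0 S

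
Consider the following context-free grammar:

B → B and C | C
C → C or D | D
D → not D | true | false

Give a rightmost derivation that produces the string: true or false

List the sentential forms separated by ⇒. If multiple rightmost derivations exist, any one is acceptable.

B ⇒ C ⇒ C or D ⇒ C or false ⇒ D or false ⇒ true or false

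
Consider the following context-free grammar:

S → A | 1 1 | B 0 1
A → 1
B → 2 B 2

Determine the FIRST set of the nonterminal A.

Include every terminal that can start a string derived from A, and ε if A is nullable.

We compute FIRST(A) using the standard algorithm.
FIRST(A) = {1}
FIRST(B) = {2}
FIRST(S) = {1, 2}
Therefore, FIRST(A) = {1}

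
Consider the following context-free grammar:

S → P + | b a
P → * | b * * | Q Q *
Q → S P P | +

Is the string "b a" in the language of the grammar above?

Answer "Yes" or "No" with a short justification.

Yes - a valid derivation exists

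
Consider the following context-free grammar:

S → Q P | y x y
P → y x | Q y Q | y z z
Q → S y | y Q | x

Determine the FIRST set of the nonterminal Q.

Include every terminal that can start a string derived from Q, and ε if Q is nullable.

We compute FIRST(Q) using the standard algorithm.
FIRST(P) = {x, y}
FIRST(Q) = {x, y}
FIRST(S) = {x, y}
Therefore, FIRST(Q) = {x, y}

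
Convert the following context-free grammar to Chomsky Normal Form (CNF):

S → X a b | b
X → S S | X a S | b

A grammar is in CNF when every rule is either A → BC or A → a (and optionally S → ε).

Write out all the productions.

TA → a; TB → b; S → b; X → b; S → X X0; X0 → TA TB; X → S S; X → X X1; X1 → TA S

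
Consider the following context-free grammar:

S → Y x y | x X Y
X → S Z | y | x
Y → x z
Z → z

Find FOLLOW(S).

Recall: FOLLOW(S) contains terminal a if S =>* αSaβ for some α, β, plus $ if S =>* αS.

We compute FOLLOW(S) using the standard algorithm.
FOLLOW(S) starts with {$}.
FIRST(S) = {x}
FIRST(X) = {x, y}
FIRST(Y) = {x}
FIRST(Z) = {z}
FOLLOW(S) = {$, z}
FOLLOW(X) = {x}
FOLLOW(Y) = {$, x, z}
FOLLOW(Z) = {x}
Therefore, FOLLOW(S) = {$, z}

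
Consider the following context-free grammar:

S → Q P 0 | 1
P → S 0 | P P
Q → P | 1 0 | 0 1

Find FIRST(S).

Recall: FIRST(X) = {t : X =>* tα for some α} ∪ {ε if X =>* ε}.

We compute FIRST(S) using the standard algorithm.
FIRST(P) = {0, 1}
FIRST(Q) = {0, 1}
FIRST(S) = {0, 1}
Therefore, FIRST(S) = {0, 1}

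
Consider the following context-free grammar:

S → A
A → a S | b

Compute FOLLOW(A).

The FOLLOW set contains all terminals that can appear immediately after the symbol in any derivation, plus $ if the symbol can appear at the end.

We compute FOLLOW(A) using the standard algorithm.
FOLLOW(S) starts with {$}.
FIRST(A) = {a, b}
FIRST(S) = {a, b}
FOLLOW(A) = {$}
FOLLOW(S) = {$}
Therefore, FOLLOW(A) = {$}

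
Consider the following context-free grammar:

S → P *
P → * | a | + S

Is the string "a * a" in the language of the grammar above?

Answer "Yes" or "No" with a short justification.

No - no valid derivation exists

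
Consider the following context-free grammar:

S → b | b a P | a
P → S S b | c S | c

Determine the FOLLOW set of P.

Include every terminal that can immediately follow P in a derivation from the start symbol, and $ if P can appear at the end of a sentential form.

We compute FOLLOW(P) using the standard algorithm.
FOLLOW(S) starts with {$}.
FIRST(P) = {a, b, c}
FIRST(S) = {a, b}
FOLLOW(P) = {$, a, b}
FOLLOW(S) = {$, a, b}
Therefore, FOLLOW(P) = {$, a, b}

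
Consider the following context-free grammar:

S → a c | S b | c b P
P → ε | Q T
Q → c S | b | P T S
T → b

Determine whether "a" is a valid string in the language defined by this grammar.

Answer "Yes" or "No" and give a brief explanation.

No - no valid derivation exists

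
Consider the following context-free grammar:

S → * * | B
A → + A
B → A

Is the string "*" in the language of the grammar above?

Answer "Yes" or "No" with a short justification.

No - no valid derivation exists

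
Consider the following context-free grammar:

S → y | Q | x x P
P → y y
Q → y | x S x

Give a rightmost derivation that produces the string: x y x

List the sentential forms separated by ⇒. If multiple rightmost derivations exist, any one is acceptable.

S ⇒ Q ⇒ x S x ⇒ x y x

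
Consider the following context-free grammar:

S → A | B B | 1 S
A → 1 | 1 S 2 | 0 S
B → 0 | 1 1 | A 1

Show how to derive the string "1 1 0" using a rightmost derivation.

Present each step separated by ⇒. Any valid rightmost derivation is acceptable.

S ⇒ B B ⇒ B 0 ⇒ 1 1 0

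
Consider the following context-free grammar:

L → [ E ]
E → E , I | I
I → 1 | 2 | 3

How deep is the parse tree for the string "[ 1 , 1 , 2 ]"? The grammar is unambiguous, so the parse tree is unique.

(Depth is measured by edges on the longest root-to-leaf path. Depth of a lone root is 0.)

5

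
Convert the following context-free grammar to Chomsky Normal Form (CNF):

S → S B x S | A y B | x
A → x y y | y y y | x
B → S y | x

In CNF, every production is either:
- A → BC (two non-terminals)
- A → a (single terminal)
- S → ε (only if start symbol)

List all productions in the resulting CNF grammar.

TX → x; TY → y; S → x; A → x; B → x; S → S X0; X0 → B X1; X1 → TX S; S → A X2; X2 → TY B; A → TX X3; X3 → TY TY; A → TY X4; X4 → TY TY; B → S TY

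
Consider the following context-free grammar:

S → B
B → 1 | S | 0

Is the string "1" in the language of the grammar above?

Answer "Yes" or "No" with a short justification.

Yes - a valid derivation exists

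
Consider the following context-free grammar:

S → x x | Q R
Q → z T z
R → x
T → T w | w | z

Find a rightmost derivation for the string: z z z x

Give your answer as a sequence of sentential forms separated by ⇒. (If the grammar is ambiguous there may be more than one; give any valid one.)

S ⇒ Q R ⇒ Q x ⇒ z T z x ⇒ z z z x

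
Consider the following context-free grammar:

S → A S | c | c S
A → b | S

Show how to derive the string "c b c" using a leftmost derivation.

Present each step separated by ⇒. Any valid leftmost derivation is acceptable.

S ⇒ c S ⇒ c A S ⇒ c b S ⇒ c b c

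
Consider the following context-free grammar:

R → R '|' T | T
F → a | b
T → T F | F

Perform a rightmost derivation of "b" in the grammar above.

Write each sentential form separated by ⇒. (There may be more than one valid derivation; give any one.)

R ⇒ T ⇒ F ⇒ b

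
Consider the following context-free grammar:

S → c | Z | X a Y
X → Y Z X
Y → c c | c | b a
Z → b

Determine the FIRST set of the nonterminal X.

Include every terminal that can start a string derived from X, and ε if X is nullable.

We compute FIRST(X) using the standard algorithm.
FIRST(S) = {b, c}
FIRST(X) = {b, c}
FIRST(Y) = {b, c}
FIRST(Z) = {b}
Therefore, FIRST(X) = {b, c}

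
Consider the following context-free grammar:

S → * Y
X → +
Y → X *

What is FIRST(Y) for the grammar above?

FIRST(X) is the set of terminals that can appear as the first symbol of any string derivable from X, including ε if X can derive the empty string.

We compute FIRST(Y) using the standard algorithm.
FIRST(S) = {*}
FIRST(X) = {+}
FIRST(Y) = {+}
Therefore, FIRST(Y) = {+}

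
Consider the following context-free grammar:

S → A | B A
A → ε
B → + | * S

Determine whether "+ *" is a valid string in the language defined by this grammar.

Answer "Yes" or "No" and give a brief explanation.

No - no valid derivation exists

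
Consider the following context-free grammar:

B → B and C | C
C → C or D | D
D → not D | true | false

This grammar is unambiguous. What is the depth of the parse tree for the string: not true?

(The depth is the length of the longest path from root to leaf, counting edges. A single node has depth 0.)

4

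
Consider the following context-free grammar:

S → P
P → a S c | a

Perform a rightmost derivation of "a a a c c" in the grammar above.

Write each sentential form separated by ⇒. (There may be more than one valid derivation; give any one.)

S ⇒ P ⇒ a S c ⇒ a P c ⇒ a a S c c ⇒ a a P c c ⇒ a a a c c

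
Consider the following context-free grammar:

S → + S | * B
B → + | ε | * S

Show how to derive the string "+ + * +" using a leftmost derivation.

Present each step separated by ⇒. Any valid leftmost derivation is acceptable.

S ⇒ + S ⇒ + + S ⇒ + + * B ⇒ + + * +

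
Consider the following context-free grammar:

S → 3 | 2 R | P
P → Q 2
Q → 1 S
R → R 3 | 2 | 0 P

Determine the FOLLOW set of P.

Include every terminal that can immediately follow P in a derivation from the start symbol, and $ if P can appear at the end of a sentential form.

We compute FOLLOW(P) using the standard algorithm.
FOLLOW(S) starts with {$}.
FIRST(P) = {1}
FIRST(Q) = {1}
FIRST(R) = {0, 2}
FIRST(S) = {1, 2, 3}
FOLLOW(P) = {$, 2, 3}
FOLLOW(Q) = {2}
FOLLOW(R) = {$, 2, 3}
FOLLOW(S) = {$, 2}
Therefore, FOLLOW(P) = {$, 2, 3}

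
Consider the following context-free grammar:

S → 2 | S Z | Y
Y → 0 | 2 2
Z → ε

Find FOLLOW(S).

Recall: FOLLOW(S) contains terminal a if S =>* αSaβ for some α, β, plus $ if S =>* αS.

We compute FOLLOW(S) using the standard algorithm.
FOLLOW(S) starts with {$}.
FIRST(S) = {0, 2}
FIRST(Y) = {0, 2}
FIRST(Z) = {ε}
FOLLOW(S) = {$}
FOLLOW(Y) = {$}
FOLLOW(Z) = {$}
Therefore, FOLLOW(S) = {$}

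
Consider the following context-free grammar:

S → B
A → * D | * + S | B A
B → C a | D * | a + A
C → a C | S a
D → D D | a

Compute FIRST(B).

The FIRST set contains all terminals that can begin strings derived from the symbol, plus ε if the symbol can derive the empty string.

We compute FIRST(B) using the standard algorithm.
FIRST(A) = {*, a}
FIRST(B) = {a}
FIRST(C) = {a}
FIRST(D) = {a}
FIRST(S) = {a}
Therefore, FIRST(B) = {a}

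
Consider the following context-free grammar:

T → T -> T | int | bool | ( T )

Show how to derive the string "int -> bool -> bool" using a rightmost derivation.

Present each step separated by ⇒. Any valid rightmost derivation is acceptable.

T ⇒ T -> T ⇒ T -> T -> T ⇒ T -> T -> bool ⇒ T -> bool -> bool ⇒ int -> bool -> bool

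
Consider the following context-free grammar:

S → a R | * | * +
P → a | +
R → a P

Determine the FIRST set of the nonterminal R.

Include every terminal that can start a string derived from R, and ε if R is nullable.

We compute FIRST(R) using the standard algorithm.
FIRST(P) = {+, a}
FIRST(R) = {a}
FIRST(S) = {*, a}
Therefore, FIRST(R) = {a}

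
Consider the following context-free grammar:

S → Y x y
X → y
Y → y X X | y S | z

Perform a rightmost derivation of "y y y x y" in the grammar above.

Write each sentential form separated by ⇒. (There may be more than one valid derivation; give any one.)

S ⇒ Y x y ⇒ y X X x y ⇒ y X y x y ⇒ y y y x y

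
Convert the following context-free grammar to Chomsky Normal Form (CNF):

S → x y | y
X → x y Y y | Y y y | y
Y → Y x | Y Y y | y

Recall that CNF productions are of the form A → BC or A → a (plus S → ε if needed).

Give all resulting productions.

TX → x; TY → y; S → y; X → y; Y → y; S → TX TY; X → TX X0; X0 → TY X1; X1 → Y TY; X → Y X2; X2 → TY TY; Y → Y TX; Y → Y X3; X3 → Y TY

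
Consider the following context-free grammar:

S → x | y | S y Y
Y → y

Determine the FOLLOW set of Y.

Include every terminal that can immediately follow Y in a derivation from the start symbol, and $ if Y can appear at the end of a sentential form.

We compute FOLLOW(Y) using the standard algorithm.
FOLLOW(S) starts with {$}.
FIRST(S) = {x, y}
FIRST(Y) = {y}
FOLLOW(S) = {$, y}
FOLLOW(Y) = {$, y}
Therefore, FOLLOW(Y) = {$, y}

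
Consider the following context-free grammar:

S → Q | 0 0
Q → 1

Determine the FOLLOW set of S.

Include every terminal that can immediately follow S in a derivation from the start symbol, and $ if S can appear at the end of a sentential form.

We compute FOLLOW(S) using the standard algorithm.
FOLLOW(S) starts with {$}.
FIRST(Q) = {1}
FIRST(S) = {0, 1}
FOLLOW(Q) = {$}
FOLLOW(S) = {$}
Therefore, FOLLOW(S) = {$}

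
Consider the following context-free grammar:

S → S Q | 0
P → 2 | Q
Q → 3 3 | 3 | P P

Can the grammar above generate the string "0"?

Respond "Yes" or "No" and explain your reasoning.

Yes - a valid derivation exists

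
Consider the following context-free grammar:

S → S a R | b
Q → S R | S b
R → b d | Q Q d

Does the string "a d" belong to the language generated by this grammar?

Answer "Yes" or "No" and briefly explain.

No - no valid derivation exists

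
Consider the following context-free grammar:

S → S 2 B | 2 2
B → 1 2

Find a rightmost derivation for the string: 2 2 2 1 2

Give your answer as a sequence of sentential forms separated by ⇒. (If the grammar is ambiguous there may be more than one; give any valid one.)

S ⇒ S 2 B ⇒ S 2 1 2 ⇒ 2 2 2 1 2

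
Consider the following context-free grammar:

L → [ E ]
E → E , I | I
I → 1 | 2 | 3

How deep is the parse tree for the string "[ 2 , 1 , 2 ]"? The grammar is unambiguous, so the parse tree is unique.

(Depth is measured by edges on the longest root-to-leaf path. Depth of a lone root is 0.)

5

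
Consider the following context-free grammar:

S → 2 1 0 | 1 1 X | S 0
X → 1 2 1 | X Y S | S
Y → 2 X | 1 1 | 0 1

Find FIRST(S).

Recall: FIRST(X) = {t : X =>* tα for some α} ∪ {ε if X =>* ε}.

We compute FIRST(S) using the standard algorithm.
FIRST(S) = {1, 2}
FIRST(X) = {1, 2}
FIRST(Y) = {0, 1, 2}
Therefore, FIRST(S) = {1, 2}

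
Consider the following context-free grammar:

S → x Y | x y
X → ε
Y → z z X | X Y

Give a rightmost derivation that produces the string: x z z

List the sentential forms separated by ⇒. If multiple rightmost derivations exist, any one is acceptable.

S ⇒ x Y ⇒ x z z X ⇒ x z z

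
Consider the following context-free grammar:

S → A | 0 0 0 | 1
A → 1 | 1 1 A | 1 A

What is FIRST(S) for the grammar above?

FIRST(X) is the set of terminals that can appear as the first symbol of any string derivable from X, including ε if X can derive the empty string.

We compute FIRST(S) using the standard algorithm.
FIRST(A) = {1}
FIRST(S) = {0, 1}
Therefore, FIRST(S) = {0, 1}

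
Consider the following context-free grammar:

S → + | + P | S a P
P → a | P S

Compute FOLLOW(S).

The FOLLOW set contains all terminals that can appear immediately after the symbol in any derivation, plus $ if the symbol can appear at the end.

We compute FOLLOW(S) using the standard algorithm.
FOLLOW(S) starts with {$}.
FIRST(P) = {a}
FIRST(S) = {+}
FOLLOW(P) = {$, +, a}
FOLLOW(S) = {$, +, a}
Therefore, FOLLOW(S) = {$, +, a}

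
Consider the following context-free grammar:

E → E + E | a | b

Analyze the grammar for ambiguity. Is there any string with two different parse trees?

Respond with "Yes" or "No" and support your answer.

Yes - the string 'a + b + a + b' has two distinct parse trees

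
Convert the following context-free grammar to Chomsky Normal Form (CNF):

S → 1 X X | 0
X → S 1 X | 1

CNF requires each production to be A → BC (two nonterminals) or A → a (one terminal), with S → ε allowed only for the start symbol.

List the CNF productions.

T1 → 1; S → 0; X → 1; S → T1 X0; X0 → X X; X → S X1; X1 → T1 X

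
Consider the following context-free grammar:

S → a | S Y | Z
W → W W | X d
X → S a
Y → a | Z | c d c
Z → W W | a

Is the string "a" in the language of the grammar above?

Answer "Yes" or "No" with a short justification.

Yes - a valid derivation exists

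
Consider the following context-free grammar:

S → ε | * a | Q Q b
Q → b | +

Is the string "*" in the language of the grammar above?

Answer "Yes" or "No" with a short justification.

No - no valid derivation exists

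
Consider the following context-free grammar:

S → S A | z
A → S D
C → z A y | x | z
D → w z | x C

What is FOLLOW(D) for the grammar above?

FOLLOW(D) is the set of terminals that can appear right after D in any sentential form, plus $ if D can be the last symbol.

We compute FOLLOW(D) using the standard algorithm.
FOLLOW(S) starts with {$}.
FIRST(A) = {z}
FIRST(C) = {x, z}
FIRST(D) = {w, x}
FIRST(S) = {z}
FOLLOW(A) = {$, w, x, y, z}
FOLLOW(C) = {$, w, x, y, z}
FOLLOW(D) = {$, w, x, y, z}
FOLLOW(S) = {$, w, x, z}
Therefore, FOLLOW(D) = {$, w, x, y, z}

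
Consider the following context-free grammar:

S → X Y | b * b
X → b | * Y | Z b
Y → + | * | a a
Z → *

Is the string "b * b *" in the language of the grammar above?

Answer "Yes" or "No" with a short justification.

No - no valid derivation exists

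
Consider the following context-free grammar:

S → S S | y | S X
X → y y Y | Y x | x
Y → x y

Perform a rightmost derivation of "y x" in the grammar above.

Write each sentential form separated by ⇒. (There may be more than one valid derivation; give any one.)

S ⇒ S X ⇒ S x ⇒ y x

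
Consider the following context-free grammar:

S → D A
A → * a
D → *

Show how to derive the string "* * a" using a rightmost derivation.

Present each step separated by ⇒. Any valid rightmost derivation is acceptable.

S ⇒ D A ⇒ D * a ⇒ * * a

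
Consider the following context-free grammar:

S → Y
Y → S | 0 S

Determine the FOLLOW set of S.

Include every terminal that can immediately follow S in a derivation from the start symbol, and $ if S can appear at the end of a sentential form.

We compute FOLLOW(S) using the standard algorithm.
FOLLOW(S) starts with {$}.
FIRST(S) = {0}
FIRST(Y) = {0}
FOLLOW(S) = {$}
FOLLOW(Y) = {$}
Therefore, FOLLOW(S) = {$}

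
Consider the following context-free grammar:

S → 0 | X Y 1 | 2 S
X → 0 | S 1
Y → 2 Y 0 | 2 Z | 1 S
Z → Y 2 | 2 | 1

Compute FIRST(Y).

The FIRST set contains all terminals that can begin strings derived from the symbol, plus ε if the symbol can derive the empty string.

We compute FIRST(Y) using the standard algorithm.
FIRST(S) = {0, 2}
FIRST(X) = {0, 2}
FIRST(Y) = {1, 2}
FIRST(Z) = {1, 2}
Therefore, FIRST(Y) = {1, 2}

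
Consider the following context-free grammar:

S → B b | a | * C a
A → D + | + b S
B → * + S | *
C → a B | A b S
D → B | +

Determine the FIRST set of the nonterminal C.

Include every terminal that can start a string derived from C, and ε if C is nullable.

We compute FIRST(C) using the standard algorithm.
FIRST(A) = {*, +}
FIRST(B) = {*}
FIRST(C) = {*, +, a}
FIRST(D) = {*, +}
FIRST(S) = {*, a}
Therefore, FIRST(C) = {*, +, a}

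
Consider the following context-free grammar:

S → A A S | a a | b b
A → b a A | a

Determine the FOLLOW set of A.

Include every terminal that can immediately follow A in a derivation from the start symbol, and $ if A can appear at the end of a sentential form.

We compute FOLLOW(A) using the standard algorithm.
FOLLOW(S) starts with {$}.
FIRST(A) = {a, b}
FIRST(S) = {a, b}
FOLLOW(A) = {a, b}
FOLLOW(S) = {$}
Therefore, FOLLOW(A) = {a, b}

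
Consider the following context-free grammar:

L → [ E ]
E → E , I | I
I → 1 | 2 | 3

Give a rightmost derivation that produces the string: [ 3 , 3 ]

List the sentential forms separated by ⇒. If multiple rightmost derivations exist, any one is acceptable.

L ⇒ [ E ] ⇒ [ E , I ] ⇒ [ E , 3 ] ⇒ [ I , 3 ] ⇒ [ 3 , 3 ]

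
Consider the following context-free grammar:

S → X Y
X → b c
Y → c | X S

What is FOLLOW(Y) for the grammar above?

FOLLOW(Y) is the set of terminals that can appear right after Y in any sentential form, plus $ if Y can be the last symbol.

We compute FOLLOW(Y) using the standard algorithm.
FOLLOW(S) starts with {$}.
FIRST(S) = {b}
FIRST(X) = {b}
FIRST(Y) = {b, c}
FOLLOW(S) = {$}
FOLLOW(X) = {b, c}
FOLLOW(Y) = {$}
Therefore, FOLLOW(Y) = {$}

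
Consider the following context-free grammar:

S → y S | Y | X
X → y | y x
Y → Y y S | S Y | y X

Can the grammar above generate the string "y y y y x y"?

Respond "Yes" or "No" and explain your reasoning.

No - no valid derivation exists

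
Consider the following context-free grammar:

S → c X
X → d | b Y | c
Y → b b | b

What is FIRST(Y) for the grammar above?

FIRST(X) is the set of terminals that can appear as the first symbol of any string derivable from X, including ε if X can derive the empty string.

We compute FIRST(Y) using the standard algorithm.
FIRST(S) = {c}
FIRST(X) = {b, c, d}
FIRST(Y) = {b}
Therefore, FIRST(Y) = {b}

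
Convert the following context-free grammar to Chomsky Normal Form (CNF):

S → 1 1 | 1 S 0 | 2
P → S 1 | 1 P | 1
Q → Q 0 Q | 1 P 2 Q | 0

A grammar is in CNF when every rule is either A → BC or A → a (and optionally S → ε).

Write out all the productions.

T1 → 1; T0 → 0; S → 2; P → 1; T2 → 2; Q → 0; S → T1 T1; S → T1 X0; X0 → S T0; P → S T1; P → T1 P; Q → Q X1; X1 → T0 Q; Q → T1 X2; X2 → P X3; X3 → T2 Q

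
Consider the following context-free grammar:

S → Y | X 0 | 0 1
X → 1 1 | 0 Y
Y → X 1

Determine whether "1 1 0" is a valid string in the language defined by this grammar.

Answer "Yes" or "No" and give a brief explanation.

Yes - a valid derivation exists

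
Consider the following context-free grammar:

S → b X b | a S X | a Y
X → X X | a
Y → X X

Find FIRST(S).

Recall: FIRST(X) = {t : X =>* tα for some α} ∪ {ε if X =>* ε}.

We compute FIRST(S) using the standard algorithm.
FIRST(S) = {a, b}
FIRST(X) = {a}
FIRST(Y) = {a}
Therefore, FIRST(S) = {a, b}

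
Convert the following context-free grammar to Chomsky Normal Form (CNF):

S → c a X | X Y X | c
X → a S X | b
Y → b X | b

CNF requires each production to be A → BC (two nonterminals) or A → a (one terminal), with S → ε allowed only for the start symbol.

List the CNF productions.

TC → c; TA → a; S → c; X → b; TB → b; Y → b; S → TC X0; X0 → TA X; S → X X1; X1 → Y X; X → TA X2; X2 → S X; Y → TB X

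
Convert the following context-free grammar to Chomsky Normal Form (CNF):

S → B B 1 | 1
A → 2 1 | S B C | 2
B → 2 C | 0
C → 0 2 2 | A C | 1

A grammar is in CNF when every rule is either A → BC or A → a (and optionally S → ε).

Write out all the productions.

T1 → 1; S → 1; T2 → 2; A → 2; B → 0; T0 → 0; C → 1; S → B X0; X0 → B T1; A → T2 T1; A → S X1; X1 → B C; B → T2 C; C → T0 X2; X2 → T2 T2; C → A C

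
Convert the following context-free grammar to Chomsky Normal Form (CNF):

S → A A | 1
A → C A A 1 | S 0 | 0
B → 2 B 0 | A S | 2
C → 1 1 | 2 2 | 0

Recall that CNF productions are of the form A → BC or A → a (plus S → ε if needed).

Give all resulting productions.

S → 1; T1 → 1; T0 → 0; A → 0; T2 → 2; B → 2; C → 0; S → A A; A → C X0; X0 → A X1; X1 → A T1; A → S T0; B → T2 X2; X2 → B T0; B → A S; C → T1 T1; C → T2 T2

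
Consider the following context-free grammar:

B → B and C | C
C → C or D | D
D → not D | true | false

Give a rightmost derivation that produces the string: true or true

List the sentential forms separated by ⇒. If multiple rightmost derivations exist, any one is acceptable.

B ⇒ C ⇒ C or D ⇒ C or true ⇒ D or true ⇒ true or true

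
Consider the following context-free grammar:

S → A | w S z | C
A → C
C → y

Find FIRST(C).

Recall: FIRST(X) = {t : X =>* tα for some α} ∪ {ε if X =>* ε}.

We compute FIRST(C) using the standard algorithm.
FIRST(A) = {y}
FIRST(C) = {y}
FIRST(S) = {w, y}
Therefore, FIRST(C) = {y}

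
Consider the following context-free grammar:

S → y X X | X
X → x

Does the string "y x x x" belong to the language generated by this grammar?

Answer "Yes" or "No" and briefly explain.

No - no valid derivation exists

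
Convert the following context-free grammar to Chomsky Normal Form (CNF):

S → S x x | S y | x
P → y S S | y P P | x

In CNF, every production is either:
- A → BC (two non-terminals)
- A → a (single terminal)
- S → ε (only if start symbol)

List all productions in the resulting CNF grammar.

TX → x; TY → y; S → x; P → x; S → S X0; X0 → TX TX; S → S TY; P → TY X1; X1 → S S; P → TY X2; X2 → P P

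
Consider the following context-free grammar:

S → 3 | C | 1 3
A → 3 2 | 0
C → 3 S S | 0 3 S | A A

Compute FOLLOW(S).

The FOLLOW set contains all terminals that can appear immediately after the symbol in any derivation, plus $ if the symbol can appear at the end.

We compute FOLLOW(S) using the standard algorithm.
FOLLOW(S) starts with {$}.
FIRST(A) = {0, 3}
FIRST(C) = {0, 3}
FIRST(S) = {0, 1, 3}
FOLLOW(A) = {$, 0, 1, 3}
FOLLOW(C) = {$, 0, 1, 3}
FOLLOW(S) = {$, 0, 1, 3}
Therefore, FOLLOW(S) = {$, 0, 1, 3}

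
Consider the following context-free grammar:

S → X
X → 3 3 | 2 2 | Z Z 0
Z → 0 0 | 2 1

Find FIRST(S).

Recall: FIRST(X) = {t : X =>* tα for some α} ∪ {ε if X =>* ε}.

We compute FIRST(S) using the standard algorithm.
FIRST(S) = {0, 2, 3}
FIRST(X) = {0, 2, 3}
FIRST(Z) = {0, 2}
Therefore, FIRST(S) = {0, 2, 3}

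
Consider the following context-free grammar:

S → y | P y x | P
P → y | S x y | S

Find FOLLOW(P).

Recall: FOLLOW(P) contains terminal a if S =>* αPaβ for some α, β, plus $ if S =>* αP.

We compute FOLLOW(P) using the standard algorithm.
FOLLOW(S) starts with {$}.
FIRST(P) = {y}
FIRST(S) = {y}
FOLLOW(P) = {$, x, y}
FOLLOW(S) = {$, x, y}
Therefore, FOLLOW(P) = {$, x, y}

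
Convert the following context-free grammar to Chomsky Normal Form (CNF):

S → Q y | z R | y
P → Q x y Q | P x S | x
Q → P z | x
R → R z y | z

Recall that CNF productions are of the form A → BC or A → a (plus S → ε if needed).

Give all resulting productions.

TY → y; TZ → z; S → y; TX → x; P → x; Q → x; R → z; S → Q TY; S → TZ R; P → Q X0; X0 → TX X1; X1 → TY Q; P → P X2; X2 → TX S; Q → P TZ; R → R X3; X3 → TZ TY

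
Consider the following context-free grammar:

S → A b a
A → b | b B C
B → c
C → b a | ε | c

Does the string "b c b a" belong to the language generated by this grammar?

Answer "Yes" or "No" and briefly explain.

Yes - a valid derivation exists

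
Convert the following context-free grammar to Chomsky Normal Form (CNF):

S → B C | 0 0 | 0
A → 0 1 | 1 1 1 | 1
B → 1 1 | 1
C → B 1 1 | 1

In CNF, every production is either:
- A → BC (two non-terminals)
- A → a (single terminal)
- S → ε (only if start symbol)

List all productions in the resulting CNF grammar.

T0 → 0; S → 0; T1 → 1; A → 1; B → 1; C → 1; S → B C; S → T0 T0; A → T0 T1; A → T1 X0; X0 → T1 T1; B → T1 T1; C → B X1; X1 → T1 T1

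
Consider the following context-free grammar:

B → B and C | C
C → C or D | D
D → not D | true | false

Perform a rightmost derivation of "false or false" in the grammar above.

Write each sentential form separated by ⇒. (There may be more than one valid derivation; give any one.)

B ⇒ C ⇒ C or D ⇒ C or false ⇒ D or false ⇒ false or false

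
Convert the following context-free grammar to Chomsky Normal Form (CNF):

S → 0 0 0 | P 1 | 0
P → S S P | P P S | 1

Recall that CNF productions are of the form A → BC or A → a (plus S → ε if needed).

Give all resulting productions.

T0 → 0; T1 → 1; S → 0; P → 1; S → T0 X0; X0 → T0 T0; S → P T1; P → S X1; X1 → S P; P → P X2; X2 → P S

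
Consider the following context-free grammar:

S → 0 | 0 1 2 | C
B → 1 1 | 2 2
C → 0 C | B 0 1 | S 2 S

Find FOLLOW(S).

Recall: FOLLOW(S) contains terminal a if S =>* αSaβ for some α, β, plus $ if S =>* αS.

We compute FOLLOW(S) using the standard algorithm.
FOLLOW(S) starts with {$}.
FIRST(B) = {1, 2}
FIRST(C) = {0, 1, 2}
FIRST(S) = {0, 1, 2}
FOLLOW(B) = {0}
FOLLOW(C) = {$, 2}
FOLLOW(S) = {$, 2}
Therefore, FOLLOW(S) = {$, 2}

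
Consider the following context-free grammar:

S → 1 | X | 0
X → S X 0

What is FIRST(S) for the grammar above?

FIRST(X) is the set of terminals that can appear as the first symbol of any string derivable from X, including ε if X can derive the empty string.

We compute FIRST(S) using the standard algorithm.
FIRST(S) = {0, 1}
FIRST(X) = {0, 1}
Therefore, FIRST(S) = {0, 1}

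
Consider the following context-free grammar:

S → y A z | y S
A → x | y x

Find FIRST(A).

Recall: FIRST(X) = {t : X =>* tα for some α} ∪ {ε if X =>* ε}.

We compute FIRST(A) using the standard algorithm.
FIRST(A) = {x, y}
FIRST(S) = {y}
Therefore, FIRST(A) = {x, y}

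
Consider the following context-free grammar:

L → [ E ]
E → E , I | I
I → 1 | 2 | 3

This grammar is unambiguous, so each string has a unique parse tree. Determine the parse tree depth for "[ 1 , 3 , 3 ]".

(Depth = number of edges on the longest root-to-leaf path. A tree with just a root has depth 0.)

5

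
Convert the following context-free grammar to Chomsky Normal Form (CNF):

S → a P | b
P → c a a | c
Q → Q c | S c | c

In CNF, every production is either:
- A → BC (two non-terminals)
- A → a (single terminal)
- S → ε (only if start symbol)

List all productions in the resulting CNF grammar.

TA → a; S → b; TC → c; P → c; Q → c; S → TA P; P → TC X0; X0 → TA TA; Q → Q TC; Q → S TC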